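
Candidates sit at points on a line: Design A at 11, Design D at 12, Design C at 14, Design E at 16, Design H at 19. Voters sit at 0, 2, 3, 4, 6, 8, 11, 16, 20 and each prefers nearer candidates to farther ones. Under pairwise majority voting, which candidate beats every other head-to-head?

With single-peaked preferences on a line, the Condorcet winner is the candidate closest to the median voter.
The median voter (position 6) is closest to Design A at 11.
Check: Design A vs Design D — voters closer to Design A: 7 of 9.

Design A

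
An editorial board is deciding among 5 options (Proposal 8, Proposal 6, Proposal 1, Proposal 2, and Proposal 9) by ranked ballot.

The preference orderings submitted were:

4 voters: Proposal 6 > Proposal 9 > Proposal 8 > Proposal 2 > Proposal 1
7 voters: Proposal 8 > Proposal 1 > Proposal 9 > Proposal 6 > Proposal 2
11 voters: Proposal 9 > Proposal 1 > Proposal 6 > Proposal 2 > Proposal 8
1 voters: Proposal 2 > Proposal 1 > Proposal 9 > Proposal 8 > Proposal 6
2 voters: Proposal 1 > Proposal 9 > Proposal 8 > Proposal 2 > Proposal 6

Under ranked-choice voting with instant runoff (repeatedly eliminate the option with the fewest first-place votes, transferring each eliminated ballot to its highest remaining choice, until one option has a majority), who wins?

Proposal 9

Round 1: Proposal 9 11, Proposal 8 7, Proposal 6 4, Proposal 1 2, Proposal 2 1. Proposal 2 has the fewest and is eliminated.
Round 2: Proposal 9 11, Proposal 8 7, Proposal 6 4, Proposal 1 3. Proposal 1 has the fewest and is eliminated.
Round 3: Proposal 9 14, Proposal 8 7, Proposal 6 4. Proposal 9 has a majority.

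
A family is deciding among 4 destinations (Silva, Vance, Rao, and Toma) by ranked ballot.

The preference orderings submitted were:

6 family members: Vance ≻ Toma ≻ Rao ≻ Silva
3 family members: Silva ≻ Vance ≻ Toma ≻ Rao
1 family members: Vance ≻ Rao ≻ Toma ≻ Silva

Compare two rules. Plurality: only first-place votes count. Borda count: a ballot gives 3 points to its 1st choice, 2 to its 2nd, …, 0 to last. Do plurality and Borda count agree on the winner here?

Plurality first-place counts: Silva 3, Vance 7, Rao 0, Toma 0 → Vance.
Borda totals: Silva 9, Vance 27, Rao 8, Toma 16 → Vance.
The two rules agree on Vance.

Yes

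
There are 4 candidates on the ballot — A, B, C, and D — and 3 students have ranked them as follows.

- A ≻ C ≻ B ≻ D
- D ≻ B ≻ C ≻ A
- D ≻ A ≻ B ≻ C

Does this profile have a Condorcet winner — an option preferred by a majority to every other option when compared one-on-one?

Head-to-head results (3 voters total):
A vs B: A wins 2–1.
A vs C: A wins 2–1.
A vs D: D wins 2–1.
B vs C: B wins 2–1.
B vs D: D wins 2–1.
C vs D: D wins 2–1.
D beats each rival — A (2–1), B (2–1), C (2–1) — so D is the Condorcet winner.

Yes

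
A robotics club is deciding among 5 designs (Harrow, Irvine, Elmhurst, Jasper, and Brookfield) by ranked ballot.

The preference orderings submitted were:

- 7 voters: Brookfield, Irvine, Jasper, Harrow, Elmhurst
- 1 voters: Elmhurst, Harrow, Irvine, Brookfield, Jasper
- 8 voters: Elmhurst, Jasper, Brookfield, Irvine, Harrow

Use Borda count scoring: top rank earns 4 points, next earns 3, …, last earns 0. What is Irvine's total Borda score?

31

Borda scores:
  Harrow: 7·1 + 3 + 8·0 = 10
  Irvine: 7·3 + 2 + 8·1 = 31
  Elmhurst: 7·0 + 4 + 8·4 = 36
  Jasper: 7·2 + 0 + 8·3 = 38
  Brookfield: 7·4 + 1 + 8·2 = 45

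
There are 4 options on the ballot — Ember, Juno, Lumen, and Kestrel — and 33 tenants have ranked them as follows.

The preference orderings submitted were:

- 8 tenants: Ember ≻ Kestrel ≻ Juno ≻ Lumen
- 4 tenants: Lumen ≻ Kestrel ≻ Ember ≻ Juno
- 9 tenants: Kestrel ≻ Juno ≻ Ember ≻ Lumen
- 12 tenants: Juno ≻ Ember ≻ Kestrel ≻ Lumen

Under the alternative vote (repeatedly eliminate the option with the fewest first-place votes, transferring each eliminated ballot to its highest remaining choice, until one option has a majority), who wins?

Round 1: Juno 12, Kestrel 9, Ember 8, Lumen 4. Lumen has the fewest and is eliminated.
Round 2: Kestrel 13, Juno 12, Ember 8. Ember has the fewest and is eliminated.
Round 3: Kestrel 21, Juno 12. Kestrel has a majority.

Kestrel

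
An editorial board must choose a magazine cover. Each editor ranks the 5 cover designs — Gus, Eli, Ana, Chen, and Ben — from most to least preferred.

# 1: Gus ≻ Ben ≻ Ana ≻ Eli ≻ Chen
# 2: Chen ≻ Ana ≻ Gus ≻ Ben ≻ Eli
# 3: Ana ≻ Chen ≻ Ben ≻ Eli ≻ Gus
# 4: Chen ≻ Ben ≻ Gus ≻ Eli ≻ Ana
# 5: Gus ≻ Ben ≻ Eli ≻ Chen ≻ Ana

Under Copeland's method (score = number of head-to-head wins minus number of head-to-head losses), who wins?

Chen

Pairwise results:
  Gus vs Eli: Gus wins 4–1.
  Gus vs Ana: Gus wins 3–2.
  Gus vs Chen: Chen wins 3–2.
  Gus vs Ben: Gus wins 3–2.
  Eli vs Ana: Ana wins 3–2.
  Eli vs Chen: Chen wins 3–2.
  Eli vs Ben: Ben wins 5–0.
  Ana vs Chen: Chen wins 3–2.
  Ana vs Ben: Ben wins 3–2.
  Chen vs Ben: Chen wins 3–2.
Copeland scores (wins − losses):
  Gus: 3 − 1 = 2
  Eli: 0 − 4 = -4
  Ana: 1 − 3 = -2
  Chen: 4 − 0 = 4
  Ben: 2 − 2 = 0
Chen has the best Copeland score.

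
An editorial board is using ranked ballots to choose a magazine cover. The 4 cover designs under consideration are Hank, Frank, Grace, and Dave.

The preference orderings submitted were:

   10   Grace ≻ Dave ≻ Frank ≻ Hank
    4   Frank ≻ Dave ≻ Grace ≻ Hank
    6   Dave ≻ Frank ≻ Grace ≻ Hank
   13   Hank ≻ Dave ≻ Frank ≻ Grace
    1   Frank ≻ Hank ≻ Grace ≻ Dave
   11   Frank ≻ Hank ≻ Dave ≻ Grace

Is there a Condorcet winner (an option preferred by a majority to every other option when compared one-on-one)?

Head-to-head results (45 voters total):
Hank vs Frank: Frank wins 32–13.
Hank vs Grace: Hank wins 25–20.
Hank vs Dave: Hank wins 25–20.
Frank vs Grace: Frank wins 35–10.
Frank vs Dave: Dave wins 29–16.
Grace vs Dave: Dave wins 34–11.
No candidate beats all others: Hank beats Dave beats Frank beats Hank, a majority cycle.

No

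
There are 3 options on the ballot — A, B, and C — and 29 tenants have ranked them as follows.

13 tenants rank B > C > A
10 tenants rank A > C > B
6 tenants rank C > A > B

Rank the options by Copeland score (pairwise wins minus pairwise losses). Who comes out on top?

C

Pairwise results:
  A vs B: A wins 16–13.
  A vs C: C wins 19–10.
  B vs C: C wins 16–13.
Copeland scores (wins − losses):
  A: 1 − 1 = 0
  B: 0 − 2 = -2
  C: 2 − 0 = 2
C has the best Copeland score.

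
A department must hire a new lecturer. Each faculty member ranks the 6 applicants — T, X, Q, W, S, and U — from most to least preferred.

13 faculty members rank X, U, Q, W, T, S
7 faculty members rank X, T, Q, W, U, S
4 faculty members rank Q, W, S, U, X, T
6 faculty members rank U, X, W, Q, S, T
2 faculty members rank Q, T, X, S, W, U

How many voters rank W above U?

Ballots ranking W above U: 7+4+2 = 13.
Ballots ranking U above W: 13+6 = 19.
So 13 of 32 voters prefer W to U.

13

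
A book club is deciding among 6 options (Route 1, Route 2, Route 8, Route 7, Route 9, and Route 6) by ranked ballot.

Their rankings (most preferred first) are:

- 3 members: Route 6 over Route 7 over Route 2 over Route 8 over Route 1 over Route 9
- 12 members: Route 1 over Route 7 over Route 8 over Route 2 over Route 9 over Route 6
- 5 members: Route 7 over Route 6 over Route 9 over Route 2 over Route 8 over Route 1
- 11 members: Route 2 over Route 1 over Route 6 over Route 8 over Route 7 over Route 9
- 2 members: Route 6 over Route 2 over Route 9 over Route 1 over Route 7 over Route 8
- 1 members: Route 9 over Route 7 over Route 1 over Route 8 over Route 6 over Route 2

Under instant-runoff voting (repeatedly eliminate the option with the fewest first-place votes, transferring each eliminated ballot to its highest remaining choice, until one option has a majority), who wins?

Route 2

Round 1: Route 1 12, Route 2 11, Route 7 5, Route 6 5, Route 9 1, Route 8 0. Route 8 has the fewest and is eliminated.
Round 2: Route 1 12, Route 2 11, Route 7 5, Route 6 5, Route 9 1. Route 9 has the fewest and is eliminated.
Round 3: Route 1 12, Route 2 11, Route 7 6, Route 6 5. Route 6 has the fewest and is eliminated.
Round 4: Route 2 13, Route 1 12, Route 7 9. Route 7 has the fewest and is eliminated.
Round 5: Route 2 21, Route 1 13. Route 2 has a majority.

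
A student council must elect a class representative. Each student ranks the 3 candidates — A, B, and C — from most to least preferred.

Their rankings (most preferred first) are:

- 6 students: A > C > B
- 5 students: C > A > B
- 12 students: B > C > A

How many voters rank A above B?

Ballots ranking A above B: 6+5 = 11.
Ballots ranking B above A: 12.
So 11 of 23 voters prefer A to B.

11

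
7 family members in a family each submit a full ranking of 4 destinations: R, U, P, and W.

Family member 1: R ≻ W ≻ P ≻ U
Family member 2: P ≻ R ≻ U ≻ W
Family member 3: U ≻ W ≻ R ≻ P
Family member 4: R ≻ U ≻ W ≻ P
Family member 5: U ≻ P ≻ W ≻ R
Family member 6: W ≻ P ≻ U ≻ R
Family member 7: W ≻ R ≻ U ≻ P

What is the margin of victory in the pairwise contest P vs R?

Ballots ranking P above R: 3.
Ballots ranking R above P: 4.
R wins 4–3, a margin of 1.

1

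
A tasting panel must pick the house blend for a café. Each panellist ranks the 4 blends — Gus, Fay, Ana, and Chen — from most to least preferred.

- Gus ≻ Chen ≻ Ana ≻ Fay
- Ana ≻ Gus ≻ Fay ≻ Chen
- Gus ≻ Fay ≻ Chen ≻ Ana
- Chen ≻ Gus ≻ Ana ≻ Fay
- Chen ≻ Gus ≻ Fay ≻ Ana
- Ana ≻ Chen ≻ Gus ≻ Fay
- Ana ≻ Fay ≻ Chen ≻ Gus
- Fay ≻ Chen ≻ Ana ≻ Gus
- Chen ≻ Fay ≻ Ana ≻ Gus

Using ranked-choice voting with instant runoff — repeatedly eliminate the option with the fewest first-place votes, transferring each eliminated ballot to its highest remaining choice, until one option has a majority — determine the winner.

Chen

Round 1: Ana 3, Chen 3, Gus 2, Fay 1. Fay has the fewest and is eliminated.
Round 2: Chen 4, Ana 3, Gus 2. Gus has the fewest and is eliminated.
Round 3: Chen 6, Ana 3. Chen has a majority.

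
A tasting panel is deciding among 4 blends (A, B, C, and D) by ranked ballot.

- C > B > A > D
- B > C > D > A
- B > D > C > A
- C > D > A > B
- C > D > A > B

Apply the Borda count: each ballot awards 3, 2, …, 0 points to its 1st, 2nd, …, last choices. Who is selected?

Borda scores:
  A: 1 + 0 + 0 + 1 + 1 = 3
  B: 2 + 3 + 3 + 0 + 0 = 8
  C: 3 + 2 + 1 + 3 + 3 = 12
  D: 0 + 1 + 2 + 2 + 2 = 7
C has the highest total.

C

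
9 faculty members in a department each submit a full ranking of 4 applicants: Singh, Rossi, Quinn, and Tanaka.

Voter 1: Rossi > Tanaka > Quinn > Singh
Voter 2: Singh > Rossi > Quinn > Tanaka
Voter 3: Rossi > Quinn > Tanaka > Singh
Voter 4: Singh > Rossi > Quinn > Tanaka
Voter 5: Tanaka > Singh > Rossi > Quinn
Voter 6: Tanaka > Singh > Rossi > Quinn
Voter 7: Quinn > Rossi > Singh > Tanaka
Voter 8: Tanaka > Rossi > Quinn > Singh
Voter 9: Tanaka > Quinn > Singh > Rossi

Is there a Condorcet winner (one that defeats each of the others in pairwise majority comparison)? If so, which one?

No Condorcet winner

Head-to-head results (9 voters total):
Singh vs Rossi: Singh wins 5–4.
Singh vs Quinn: Quinn wins 5–4.
Singh vs Tanaka: Tanaka wins 6–3.
Rossi vs Quinn: Rossi wins 7–2.
Rossi vs Tanaka: Rossi wins 5–4.
Quinn vs Tanaka: Tanaka wins 5–4.
No candidate beats all others: Singh beats Rossi beats Quinn beats Singh, a majority cycle.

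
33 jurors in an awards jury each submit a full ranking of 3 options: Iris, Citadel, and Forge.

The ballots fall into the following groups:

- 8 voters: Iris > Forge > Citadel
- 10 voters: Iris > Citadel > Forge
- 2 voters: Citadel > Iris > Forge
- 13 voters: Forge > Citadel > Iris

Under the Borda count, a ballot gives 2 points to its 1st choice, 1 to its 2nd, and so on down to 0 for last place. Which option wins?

Iris

Borda scores:
  Iris: 8·2 + 10·2 + 2·1 + 13·0 = 38
  Citadel: 8·0 + 10·1 + 2·2 + 13·1 = 27
  Forge: 8·1 + 10·0 + 2·0 + 13·2 = 34
Iris has the highest total.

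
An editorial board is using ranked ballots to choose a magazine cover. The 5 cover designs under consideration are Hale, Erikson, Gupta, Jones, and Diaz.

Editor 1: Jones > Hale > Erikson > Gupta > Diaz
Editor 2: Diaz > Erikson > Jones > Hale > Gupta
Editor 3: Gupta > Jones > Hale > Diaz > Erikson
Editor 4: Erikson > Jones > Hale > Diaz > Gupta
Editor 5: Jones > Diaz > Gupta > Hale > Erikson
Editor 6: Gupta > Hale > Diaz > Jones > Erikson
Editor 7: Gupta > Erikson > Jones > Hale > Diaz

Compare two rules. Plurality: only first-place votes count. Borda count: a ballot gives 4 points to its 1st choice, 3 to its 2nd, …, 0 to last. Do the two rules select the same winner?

No

Plurality first-place counts: Hale 0, Erikson 1, Gupta 3, Jones 2, Diaz 1 → Gupta.
Borda totals: Hale 13, Erikson 12, Gupta 15, Jones 19, Diaz 11 → Jones.
The two rules disagree: plurality picks Gupta, Borda picks Jones.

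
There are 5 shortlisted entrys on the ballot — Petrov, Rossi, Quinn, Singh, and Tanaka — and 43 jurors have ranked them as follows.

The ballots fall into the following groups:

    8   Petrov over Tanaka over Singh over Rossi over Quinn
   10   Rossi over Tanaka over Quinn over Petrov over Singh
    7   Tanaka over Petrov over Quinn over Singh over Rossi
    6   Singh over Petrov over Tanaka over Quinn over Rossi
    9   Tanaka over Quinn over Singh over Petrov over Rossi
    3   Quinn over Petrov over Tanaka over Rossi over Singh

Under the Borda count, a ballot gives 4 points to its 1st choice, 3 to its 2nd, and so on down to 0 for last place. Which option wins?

Borda scores:
  Petrov: 8·4 + 10·1 + 7·3 + 6·3 + 9·1 + 3·3 = 99
  Rossi: 8·1 + 10·4 + 7·0 + 6·0 + 9·0 + 3·1 = 51
  Quinn: 8·0 + 10·2 + 7·2 + 6·1 + 9·3 + 3·4 = 79
  Singh: 8·2 + 10·0 + 7·1 + 6·4 + 9·2 + 3·0 = 65
  Tanaka: 8·3 + 10·3 + 7·4 + 6·2 + 9·4 + 3·2 = 136
Tanaka has the highest total.

Tanaka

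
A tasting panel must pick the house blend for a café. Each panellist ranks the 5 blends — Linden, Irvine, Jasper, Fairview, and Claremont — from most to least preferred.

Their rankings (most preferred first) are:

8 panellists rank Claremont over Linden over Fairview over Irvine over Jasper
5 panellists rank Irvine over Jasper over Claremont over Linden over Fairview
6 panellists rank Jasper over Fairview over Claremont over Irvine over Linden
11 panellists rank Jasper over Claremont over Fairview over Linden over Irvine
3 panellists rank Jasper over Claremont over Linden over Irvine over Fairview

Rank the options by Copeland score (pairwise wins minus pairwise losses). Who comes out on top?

Pairwise results:
  Linden vs Irvine: Linden wins 22–11.
  Linden vs Jasper: Jasper wins 25–8.
  Linden vs Fairview: Fairview wins 17–16.
  Linden vs Claremont: Claremont wins 33–0.
  Irvine vs Jasper: Jasper wins 20–13.
  Irvine vs Fairview: Fairview wins 25–8.
  Irvine vs Claremont: Claremont wins 28–5.
  Jasper vs Fairview: Jasper wins 25–8.
  Jasper vs Claremont: Jasper wins 25–8.
  Fairview vs Claremont: Claremont wins 27–6.
Copeland scores (wins − losses):
  Linden: 1 − 3 = -2
  Irvine: 0 − 4 = -4
  Jasper: 4 − 0 = 4
  Fairview: 2 − 2 = 0
  Claremont: 3 − 1 = 2
Jasper has the best Copeland score.

Jasper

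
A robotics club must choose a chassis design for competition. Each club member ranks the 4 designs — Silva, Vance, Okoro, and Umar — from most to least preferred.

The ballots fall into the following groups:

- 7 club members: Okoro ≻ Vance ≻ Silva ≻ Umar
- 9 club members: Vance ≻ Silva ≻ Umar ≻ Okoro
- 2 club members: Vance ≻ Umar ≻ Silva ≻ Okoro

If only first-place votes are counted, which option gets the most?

Vance

First-place vote totals:
  Silva: 0
  Vance: 11
  Okoro: 7
  Umar: 0
Vance has the most first-place votes.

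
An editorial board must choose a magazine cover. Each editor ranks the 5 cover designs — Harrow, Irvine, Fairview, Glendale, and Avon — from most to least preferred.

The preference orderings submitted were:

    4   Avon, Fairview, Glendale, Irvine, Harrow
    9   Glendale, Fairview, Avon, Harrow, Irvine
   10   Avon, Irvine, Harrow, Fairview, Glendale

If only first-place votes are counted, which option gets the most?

Avon

First-place vote totals:
  Harrow: 0
  Irvine: 0
  Fairview: 0
  Glendale: 9
  Avon: 14
Avon has the most first-place votes.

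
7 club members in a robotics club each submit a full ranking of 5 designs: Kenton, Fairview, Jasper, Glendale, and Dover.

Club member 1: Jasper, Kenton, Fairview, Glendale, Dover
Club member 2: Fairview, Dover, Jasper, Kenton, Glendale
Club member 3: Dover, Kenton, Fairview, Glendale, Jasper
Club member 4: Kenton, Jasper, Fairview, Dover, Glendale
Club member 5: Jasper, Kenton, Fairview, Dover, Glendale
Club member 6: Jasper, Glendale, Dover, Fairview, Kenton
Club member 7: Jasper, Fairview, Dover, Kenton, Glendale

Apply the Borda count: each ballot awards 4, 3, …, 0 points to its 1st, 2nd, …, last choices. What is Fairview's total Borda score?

16

Borda scores:
  Kenton: 3 + 1 + 3 + 4 + 3 + 0 + 1 = 15
  Fairview: 2 + 4 + 2 + 2 + 2 + 1 + 3 = 16
  Jasper: 4 + 2 + 0 + 3 + 4 + 4 + 4 = 21
  Glendale: 1 + 0 + 1 + 0 + 0 + 3 + 0 = 5
  Dover: 0 + 3 + 4 + 1 + 1 + 2 + 2 = 13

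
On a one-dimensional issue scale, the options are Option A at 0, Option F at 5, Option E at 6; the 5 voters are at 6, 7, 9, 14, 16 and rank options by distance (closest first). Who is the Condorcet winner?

Option E

With single-peaked preferences on a line, the Condorcet winner is the candidate closest to the median voter.
The median voter (position 9) is closest to Option E at 6.
Check: Option E vs Option A — voters closer to Option E: 5 of 5.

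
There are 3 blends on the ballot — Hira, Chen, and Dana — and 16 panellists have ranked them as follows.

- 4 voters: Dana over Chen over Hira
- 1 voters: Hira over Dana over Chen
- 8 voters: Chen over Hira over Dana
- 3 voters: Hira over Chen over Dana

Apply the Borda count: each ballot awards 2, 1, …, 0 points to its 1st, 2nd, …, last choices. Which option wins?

Borda scores:
  Hira: 4·0 + 2 + 8·1 + 3·2 = 16
  Chen: 4·1 + 0 + 8·2 + 3·1 = 23
  Dana: 4·2 + 1 + 8·0 + 3·0 = 9
Chen has the highest total.

Chen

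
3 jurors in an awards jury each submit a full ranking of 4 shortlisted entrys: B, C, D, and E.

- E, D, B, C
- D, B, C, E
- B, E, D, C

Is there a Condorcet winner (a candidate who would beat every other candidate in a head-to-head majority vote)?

No

Head-to-head results (3 voters total):
B vs C: B wins 3–0.
B vs D: D wins 2–1.
B vs E: B wins 2–1.
C vs D: D wins 3–0.
C vs E: E wins 2–1.
D vs E: E wins 2–1.
No candidate beats all others: B beats E beats D beats B, a majority cycle.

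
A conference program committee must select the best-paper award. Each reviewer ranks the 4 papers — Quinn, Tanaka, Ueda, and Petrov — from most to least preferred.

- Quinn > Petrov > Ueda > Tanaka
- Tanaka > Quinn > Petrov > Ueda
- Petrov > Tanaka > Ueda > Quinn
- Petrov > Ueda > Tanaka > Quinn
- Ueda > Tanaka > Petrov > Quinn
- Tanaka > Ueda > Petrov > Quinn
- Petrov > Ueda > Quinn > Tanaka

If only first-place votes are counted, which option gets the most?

First-place vote totals:
  Quinn: 1
  Tanaka: 2
  Ueda: 1
  Petrov: 3
Petrov has the most first-place votes.

Petrov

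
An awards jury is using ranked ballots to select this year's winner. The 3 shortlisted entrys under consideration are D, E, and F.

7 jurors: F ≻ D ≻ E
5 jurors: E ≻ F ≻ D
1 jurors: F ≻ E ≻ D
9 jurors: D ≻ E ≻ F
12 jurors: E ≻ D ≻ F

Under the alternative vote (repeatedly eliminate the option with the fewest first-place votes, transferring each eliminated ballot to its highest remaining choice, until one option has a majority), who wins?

Round 1: E 17, D 9, F 8. F has the fewest and is eliminated.
Round 2: E 18, D 16. E has a majority.

E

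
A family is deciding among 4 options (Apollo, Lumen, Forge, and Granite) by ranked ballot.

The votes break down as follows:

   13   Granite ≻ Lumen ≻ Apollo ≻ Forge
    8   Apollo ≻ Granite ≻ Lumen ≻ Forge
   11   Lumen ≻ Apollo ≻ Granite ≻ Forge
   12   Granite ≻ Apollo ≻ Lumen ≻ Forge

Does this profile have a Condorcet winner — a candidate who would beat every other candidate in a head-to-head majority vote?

Head-to-head results (44 voters total):
Apollo vs Lumen: Lumen wins 24–20.
Apollo vs Forge: Apollo wins 44–0.
Apollo vs Granite: Granite wins 25–19.
Lumen vs Forge: Lumen wins 44–0.
Lumen vs Granite: Granite wins 33–11.
Forge vs Granite: Granite wins 44–0.
Granite beats each rival — Apollo (25–19), Lumen (33–11), Forge (44–0) — so Granite is the Condorcet winner.

Yes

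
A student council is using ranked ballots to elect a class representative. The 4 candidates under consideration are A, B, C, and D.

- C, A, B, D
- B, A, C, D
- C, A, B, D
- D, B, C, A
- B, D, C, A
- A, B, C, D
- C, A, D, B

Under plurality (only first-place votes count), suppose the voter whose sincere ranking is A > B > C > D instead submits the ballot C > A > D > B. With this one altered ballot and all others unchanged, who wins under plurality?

First-place totals with the altered ballot: A 0, B 2, C 4, D 1.
The winner is unchanged: still C.

C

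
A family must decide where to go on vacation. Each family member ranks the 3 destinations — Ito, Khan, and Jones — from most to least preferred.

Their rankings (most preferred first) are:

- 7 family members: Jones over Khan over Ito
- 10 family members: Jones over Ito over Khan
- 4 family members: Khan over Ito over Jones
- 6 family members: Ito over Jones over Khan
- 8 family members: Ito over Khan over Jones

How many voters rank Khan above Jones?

12

Ballots ranking Khan above Jones: 4+8 = 12.
Ballots ranking Jones above Khan: 7+10+6 = 23.
So 12 of 35 voters prefer Khan to Jones.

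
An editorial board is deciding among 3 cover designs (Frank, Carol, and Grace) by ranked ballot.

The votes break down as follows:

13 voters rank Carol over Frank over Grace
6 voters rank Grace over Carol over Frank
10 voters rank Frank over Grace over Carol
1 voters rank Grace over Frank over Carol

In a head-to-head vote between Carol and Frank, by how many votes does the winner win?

Ballots ranking Carol above Frank: 13+6 = 19.
Ballots ranking Frank above Carol: 10+1 = 11.
Carol wins 19–11, a margin of 8.

8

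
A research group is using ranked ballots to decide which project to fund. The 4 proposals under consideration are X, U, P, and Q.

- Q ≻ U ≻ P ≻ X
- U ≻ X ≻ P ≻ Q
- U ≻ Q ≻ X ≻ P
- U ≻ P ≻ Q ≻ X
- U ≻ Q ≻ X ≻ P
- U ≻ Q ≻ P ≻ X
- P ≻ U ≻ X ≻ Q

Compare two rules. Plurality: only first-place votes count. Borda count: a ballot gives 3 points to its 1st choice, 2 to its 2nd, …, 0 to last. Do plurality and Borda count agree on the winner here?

Plurality first-place counts: X 0, U 5, P 1, Q 1 → U.
Borda totals: X 5, U 19, P 8, Q 10 → U.
The two rules agree on U.

Yes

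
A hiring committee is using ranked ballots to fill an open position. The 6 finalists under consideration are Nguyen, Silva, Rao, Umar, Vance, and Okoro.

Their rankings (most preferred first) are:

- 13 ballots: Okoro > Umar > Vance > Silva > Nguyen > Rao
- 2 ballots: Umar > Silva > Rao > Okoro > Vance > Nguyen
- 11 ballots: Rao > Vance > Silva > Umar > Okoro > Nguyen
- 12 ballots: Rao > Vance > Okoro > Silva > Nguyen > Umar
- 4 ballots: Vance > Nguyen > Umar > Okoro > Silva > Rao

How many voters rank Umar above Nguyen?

Ballots ranking Umar above Nguyen: 13+2+11 = 26.
Ballots ranking Nguyen above Umar: 12+4 = 16.
So 26 of 42 voters prefer Umar to Nguyen.

26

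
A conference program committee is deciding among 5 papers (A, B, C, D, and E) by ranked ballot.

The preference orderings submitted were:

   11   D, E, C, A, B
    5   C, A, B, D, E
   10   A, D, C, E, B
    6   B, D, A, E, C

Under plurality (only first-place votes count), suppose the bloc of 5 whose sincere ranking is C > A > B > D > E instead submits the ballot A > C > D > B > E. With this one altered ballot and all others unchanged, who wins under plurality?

A

First-place totals with the altered ballot: A 15, B 6, C 0, D 11, E 0.
The switch changes the winner from D to A.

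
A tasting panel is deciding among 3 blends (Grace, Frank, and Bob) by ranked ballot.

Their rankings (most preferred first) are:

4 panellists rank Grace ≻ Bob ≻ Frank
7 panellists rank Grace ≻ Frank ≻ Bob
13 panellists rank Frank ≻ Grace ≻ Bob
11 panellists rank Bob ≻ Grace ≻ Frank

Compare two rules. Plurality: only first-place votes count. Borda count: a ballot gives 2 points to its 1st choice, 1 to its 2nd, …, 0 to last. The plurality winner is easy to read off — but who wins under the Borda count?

Plurality first-place counts: Grace 11, Frank 13, Bob 11 → Frank.
Borda totals: Grace 46, Frank 33, Bob 26 → Grace.

Grace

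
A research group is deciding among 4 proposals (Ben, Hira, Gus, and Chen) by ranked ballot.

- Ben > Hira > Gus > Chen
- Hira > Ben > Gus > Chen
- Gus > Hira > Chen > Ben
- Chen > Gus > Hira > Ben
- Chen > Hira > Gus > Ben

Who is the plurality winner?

Chen

First-place vote totals:
  Ben: 1
  Hira: 1
  Gus: 1
  Chen: 2
Chen has the most first-place votes.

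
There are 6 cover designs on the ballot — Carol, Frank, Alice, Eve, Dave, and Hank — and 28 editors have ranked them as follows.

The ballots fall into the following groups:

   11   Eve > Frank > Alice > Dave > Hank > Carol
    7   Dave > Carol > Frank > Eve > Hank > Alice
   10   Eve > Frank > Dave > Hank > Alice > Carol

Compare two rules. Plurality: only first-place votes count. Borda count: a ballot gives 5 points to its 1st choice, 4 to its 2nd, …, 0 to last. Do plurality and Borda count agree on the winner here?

Plurality first-place counts: Carol 0, Frank 0, Alice 0, Eve 21, Dave 7, Hank 0 → Eve.
Borda totals: Carol 28, Frank 105, Alice 43, Eve 119, Dave 87, Hank 38 → Eve.
The two rules agree on Eve.

Yes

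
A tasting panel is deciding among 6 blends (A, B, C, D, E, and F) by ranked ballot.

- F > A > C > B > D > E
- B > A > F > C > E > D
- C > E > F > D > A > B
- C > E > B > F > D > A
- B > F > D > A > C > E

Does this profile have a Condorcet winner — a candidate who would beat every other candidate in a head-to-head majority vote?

No

Head-to-head results (5 voters total):
A vs B: B wins 3–2.
A vs C: A wins 3–2.
A vs D: D wins 3–2.
A vs E: A wins 3–2.
A vs F: F wins 4–1.
B vs C: C wins 3–2.
B vs D: B wins 4–1.
B vs E: B wins 3–2.
B vs F: B wins 3–2.
C vs D: C wins 4–1.
C vs E: C wins 5–0.
C vs F: F wins 3–2.
D vs E: E wins 3–2.
D vs F: F wins 5–0.
E vs F: F wins 3–2.
No candidate beats all others: A beats C beats B beats A, a majority cycle.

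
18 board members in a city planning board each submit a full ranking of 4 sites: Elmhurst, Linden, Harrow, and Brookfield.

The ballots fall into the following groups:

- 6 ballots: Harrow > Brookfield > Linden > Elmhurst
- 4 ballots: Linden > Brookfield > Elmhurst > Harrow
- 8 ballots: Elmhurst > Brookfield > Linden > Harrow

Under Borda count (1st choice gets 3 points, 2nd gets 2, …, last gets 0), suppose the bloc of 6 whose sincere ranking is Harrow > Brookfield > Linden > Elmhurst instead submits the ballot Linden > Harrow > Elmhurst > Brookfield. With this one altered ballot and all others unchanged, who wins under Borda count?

Linden

Borda totals with the altered ballot: Elmhurst 34, Linden 38, Harrow 12, Brookfield 24.
The switch changes the winner from Brookfield to Linden.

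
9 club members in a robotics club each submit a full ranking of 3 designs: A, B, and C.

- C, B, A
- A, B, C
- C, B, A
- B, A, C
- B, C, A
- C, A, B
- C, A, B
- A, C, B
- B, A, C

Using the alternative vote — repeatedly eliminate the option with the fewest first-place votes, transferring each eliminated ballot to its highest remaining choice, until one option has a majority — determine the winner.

C

Round 1: C 4, B 3, A 2. A has the fewest and is eliminated.
Round 2: C 5, B 4. C has a majority.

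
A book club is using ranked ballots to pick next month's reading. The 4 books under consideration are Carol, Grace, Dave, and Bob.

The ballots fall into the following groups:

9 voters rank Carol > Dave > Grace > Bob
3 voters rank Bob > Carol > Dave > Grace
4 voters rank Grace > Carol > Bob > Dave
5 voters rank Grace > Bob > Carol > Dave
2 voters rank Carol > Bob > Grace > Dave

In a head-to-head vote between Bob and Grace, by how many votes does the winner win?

Ballots ranking Bob above Grace: 3+2 = 5.
Ballots ranking Grace above Bob: 9+4+5 = 18.
Grace wins 18–5, a margin of 13.

13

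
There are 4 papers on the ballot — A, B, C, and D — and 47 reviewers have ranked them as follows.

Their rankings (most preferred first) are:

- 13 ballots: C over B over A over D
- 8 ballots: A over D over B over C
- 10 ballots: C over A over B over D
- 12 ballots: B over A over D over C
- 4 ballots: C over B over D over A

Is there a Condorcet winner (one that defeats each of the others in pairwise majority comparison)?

Yes

Head-to-head results (47 voters total):
A vs B: B wins 29–18.
A vs C: C wins 27–20.
A vs D: A wins 43–4.
B vs C: C wins 27–20.
B vs D: B wins 39–8.
C vs D: C wins 27–20.
C beats each rival — A (27–20), B (27–20), D (27–20) — so C is the Condorcet winner.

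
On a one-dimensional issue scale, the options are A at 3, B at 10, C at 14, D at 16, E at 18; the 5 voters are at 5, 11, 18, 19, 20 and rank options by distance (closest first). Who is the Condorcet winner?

E

With single-peaked preferences on a line, the Condorcet winner is the candidate closest to the median voter.
The median voter (position 18) is closest to E at 18.
Check: E vs A — voters closer to E: 4 of 5.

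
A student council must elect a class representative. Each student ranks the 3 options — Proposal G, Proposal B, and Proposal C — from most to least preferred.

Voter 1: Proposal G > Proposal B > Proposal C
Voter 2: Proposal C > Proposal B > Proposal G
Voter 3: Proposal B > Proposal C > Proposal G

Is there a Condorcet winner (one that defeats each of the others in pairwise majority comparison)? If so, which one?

Head-to-head results (3 voters total):
Proposal G vs Proposal B: Proposal B wins 2–1.
Proposal G vs Proposal C: Proposal C wins 2–1.
Proposal B vs Proposal C: Proposal B wins 2–1.
Proposal B beats each rival — Proposal G (2–1), Proposal C (2–1) — so Proposal B is the Condorcet winner.

Proposal B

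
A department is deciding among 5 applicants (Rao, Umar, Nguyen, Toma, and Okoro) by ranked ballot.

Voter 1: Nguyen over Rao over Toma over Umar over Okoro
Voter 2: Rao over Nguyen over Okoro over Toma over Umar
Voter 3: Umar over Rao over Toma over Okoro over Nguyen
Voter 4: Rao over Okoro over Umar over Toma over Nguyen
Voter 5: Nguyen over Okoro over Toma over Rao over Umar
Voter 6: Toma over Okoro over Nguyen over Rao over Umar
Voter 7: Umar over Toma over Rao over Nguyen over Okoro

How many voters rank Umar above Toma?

Ballots ranking Umar above Toma: 3.
Ballots ranking Toma above Umar: 4.
So 3 of 7 voters prefer Umar to Toma.

3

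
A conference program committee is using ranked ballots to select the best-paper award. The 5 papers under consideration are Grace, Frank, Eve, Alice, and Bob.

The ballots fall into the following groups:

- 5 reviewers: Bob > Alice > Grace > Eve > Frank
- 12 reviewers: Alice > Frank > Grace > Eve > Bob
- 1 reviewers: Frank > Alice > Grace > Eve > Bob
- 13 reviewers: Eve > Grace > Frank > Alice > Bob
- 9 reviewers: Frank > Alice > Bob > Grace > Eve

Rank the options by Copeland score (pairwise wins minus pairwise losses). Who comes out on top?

Pairwise results:
  Grace vs Frank: Frank wins 22–18.
  Grace vs Eve: Grace wins 27–13.
  Grace vs Alice: Alice wins 27–13.
  Grace vs Bob: Grace wins 26–14.
  Frank vs Eve: Frank wins 22–18.
  Frank vs Alice: Frank wins 23–17.
  Frank vs Bob: Frank wins 35–5.
  Eve vs Alice: Alice wins 27–13.
  Eve vs Bob: Eve wins 26–14.
  Alice vs Bob: Alice wins 35–5.
Copeland scores (wins − losses):
  Grace: 2 − 2 = 0
  Frank: 4 − 0 = 4
  Eve: 1 − 3 = -2
  Alice: 3 − 1 = 2
  Bob: 0 − 4 = -4
Frank has the best Copeland score.

Frank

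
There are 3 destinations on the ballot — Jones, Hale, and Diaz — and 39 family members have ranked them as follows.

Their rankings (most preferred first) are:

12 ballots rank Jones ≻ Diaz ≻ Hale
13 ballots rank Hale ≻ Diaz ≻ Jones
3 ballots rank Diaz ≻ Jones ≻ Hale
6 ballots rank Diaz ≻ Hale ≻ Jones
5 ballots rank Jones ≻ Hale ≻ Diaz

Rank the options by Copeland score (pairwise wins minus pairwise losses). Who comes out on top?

Pairwise results:
  Jones vs Hale: Jones wins 20–19.
  Jones vs Diaz: Diaz wins 22–17.
  Hale vs Diaz: Diaz wins 21–18.
Copeland scores (wins − losses):
  Jones: 1 − 1 = 0
  Hale: 0 − 2 = -2
  Diaz: 2 − 0 = 2
Diaz has the best Copeland score.

Diaz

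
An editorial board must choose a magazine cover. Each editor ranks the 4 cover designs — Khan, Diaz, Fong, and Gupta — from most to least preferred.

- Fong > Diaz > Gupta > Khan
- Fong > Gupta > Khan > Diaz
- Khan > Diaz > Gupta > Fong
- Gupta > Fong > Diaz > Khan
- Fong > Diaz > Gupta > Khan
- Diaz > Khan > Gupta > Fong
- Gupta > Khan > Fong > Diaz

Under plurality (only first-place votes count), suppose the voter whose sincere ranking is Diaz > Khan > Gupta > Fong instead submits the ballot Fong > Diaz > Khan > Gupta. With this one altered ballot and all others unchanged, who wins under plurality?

Fong

First-place totals with the altered ballot: Khan 1, Diaz 0, Fong 4, Gupta 2.
The winner is unchanged: still Fong.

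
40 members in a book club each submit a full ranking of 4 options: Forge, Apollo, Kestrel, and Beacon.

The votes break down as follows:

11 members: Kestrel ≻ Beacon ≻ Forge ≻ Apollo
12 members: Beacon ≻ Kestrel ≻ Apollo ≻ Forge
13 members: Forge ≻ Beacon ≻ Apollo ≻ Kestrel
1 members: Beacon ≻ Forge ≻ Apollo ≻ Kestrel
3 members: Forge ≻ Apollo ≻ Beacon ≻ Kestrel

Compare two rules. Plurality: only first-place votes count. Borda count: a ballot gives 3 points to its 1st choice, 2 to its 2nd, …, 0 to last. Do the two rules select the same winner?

No

Plurality first-place counts: Forge 16, Apollo 0, Kestrel 11, Beacon 13 → Forge.
Borda totals: Forge 61, Apollo 32, Kestrel 57, Beacon 90 → Beacon.
The two rules disagree: plurality picks Forge, Borda picks Beacon.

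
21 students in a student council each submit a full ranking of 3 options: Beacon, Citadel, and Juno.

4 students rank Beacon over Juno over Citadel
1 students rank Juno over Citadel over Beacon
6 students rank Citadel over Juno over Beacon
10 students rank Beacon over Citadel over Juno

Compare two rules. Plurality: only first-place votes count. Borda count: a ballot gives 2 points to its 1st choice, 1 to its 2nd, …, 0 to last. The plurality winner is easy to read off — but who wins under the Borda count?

Beacon

Plurality first-place counts: Beacon 14, Citadel 6, Juno 1 → Beacon.
Borda totals: Beacon 28, Citadel 23, Juno 12 → Beacon.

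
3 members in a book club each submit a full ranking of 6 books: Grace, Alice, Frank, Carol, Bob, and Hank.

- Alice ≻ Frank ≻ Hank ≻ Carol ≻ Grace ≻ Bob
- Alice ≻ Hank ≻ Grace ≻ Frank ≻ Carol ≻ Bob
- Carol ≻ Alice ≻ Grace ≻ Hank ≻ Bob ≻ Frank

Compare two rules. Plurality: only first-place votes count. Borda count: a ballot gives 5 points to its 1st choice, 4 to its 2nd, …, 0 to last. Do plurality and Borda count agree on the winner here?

Plurality first-place counts: Grace 0, Alice 2, Frank 0, Carol 1, Bob 0, Hank 0 → Alice.
Borda totals: Grace 7, Alice 14, Frank 6, Carol 8, Bob 1, Hank 9 → Alice.
The two rules agree on Alice.

Yes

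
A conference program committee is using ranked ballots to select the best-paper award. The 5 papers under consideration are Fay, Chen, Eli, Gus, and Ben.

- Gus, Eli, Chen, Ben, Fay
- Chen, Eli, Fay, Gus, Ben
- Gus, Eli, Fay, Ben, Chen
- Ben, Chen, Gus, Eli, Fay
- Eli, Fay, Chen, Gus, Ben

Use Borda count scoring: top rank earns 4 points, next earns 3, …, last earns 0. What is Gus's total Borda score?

12

Borda scores:
  Fay: 0 + 2 + 2 + 0 + 3 = 7
  Chen: 2 + 4 + 0 + 3 + 2 = 11
  Eli: 3 + 3 + 3 + 1 + 4 = 14
  Gus: 4 + 1 + 4 + 2 + 1 = 12
  Ben: 1 + 0 + 1 + 4 + 0 = 6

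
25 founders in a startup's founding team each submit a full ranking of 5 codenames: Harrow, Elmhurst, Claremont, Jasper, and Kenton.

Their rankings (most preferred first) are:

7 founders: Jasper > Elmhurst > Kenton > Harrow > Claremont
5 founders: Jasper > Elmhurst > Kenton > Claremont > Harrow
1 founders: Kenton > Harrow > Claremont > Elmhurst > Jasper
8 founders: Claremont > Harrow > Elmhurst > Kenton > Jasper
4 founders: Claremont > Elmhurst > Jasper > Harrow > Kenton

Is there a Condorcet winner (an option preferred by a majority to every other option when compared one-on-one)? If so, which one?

None — there is no Condorcet winner

Head-to-head results (25 voters total):
Harrow vs Elmhurst: Elmhurst wins 16–9.
Harrow vs Claremont: Claremont wins 17–8.
Harrow vs Jasper: Jasper wins 16–9.
Harrow vs Kenton: Kenton wins 13–12.
Elmhurst vs Claremont: Claremont wins 13–12.
Elmhurst vs Jasper: Elmhurst wins 13–12.
Elmhurst vs Kenton: Elmhurst wins 24–1.
Claremont vs Jasper: Claremont wins 13–12.
Claremont vs Kenton: Kenton wins 13–12.
Jasper vs Kenton: Jasper wins 16–9.
No candidate beats all others: Elmhurst beats Kenton beats Claremont beats Elmhurst, a majority cycle.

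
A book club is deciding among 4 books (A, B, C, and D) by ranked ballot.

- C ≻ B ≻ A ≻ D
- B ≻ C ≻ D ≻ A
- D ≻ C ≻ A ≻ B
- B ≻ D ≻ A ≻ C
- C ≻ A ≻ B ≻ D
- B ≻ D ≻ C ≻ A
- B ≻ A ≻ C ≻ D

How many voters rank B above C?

Ballots ranking B above C: 4.
Ballots ranking C above B: 3.
So 4 of 7 voters prefer B to C.

4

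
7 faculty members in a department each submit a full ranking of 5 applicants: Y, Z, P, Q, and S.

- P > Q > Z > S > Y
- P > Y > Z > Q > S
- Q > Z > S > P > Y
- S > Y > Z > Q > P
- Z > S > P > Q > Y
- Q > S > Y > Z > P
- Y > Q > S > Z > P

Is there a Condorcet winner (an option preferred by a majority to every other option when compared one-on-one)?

Yes

Head-to-head results (7 voters total):
Y vs Z: Y wins 4–3.
Y vs P: P wins 4–3.
Y vs Q: Q wins 4–3.
Y vs S: S wins 5–2.
Z vs P: Z wins 5–2.
Z vs Q: Q wins 4–3.
Z vs S: Z wins 4–3.
P vs Q: Q wins 4–3.
P vs S: S wins 5–2.
Q vs S: Q wins 5–2.
Q beats each rival — Y (4–3), Z (4–3), P (4–3), S (5–2) — so Q is the Condorcet winner.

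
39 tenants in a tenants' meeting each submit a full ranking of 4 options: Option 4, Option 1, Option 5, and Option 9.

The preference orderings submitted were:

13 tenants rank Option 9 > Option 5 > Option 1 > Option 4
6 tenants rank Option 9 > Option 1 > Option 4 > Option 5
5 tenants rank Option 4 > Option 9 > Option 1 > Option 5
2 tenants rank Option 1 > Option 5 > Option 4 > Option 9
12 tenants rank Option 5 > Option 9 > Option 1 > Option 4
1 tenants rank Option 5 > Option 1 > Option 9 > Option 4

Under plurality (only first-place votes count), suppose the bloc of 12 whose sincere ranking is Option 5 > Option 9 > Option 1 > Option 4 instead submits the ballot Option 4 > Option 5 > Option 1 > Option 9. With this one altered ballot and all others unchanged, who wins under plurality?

Option 9

First-place totals with the altered ballot: Option 4 17, Option 1 2, Option 5 1, Option 9 19.
The winner is unchanged: still Option 9.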